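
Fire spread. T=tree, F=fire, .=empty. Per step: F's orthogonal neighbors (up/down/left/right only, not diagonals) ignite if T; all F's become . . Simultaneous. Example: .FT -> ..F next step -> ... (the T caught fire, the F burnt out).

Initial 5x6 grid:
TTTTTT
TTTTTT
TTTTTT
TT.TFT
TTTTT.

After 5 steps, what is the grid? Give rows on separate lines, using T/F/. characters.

Step 1: 4 trees catch fire, 1 burn out
  TTTTTT
  TTTTTT
  TTTTFT
  TT.F.F
  TTTTF.
Step 2: 4 trees catch fire, 4 burn out
  TTTTTT
  TTTTFT
  TTTF.F
  TT....
  TTTF..
Step 3: 5 trees catch fire, 4 burn out
  TTTTFT
  TTTF.F
  TTF...
  TT....
  TTF...
Step 4: 5 trees catch fire, 5 burn out
  TTTF.F
  TTF...
  TF....
  TT....
  TF....
Step 5: 5 trees catch fire, 5 burn out
  TTF...
  TF....
  F.....
  TF....
  F.....

TTF...
TF....
F.....
TF....
F.....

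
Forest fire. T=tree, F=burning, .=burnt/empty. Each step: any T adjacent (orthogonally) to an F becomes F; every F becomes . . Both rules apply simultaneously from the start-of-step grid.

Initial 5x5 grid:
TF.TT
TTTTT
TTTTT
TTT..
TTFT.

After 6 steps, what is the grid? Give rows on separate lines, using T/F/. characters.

Step 1: 5 trees catch fire, 2 burn out
  F..TT
  TFTTT
  TTTTT
  TTF..
  TF.F.
Step 2: 6 trees catch fire, 5 burn out
  ...TT
  F.FTT
  TFFTT
  TF...
  F....
Step 3: 4 trees catch fire, 6 burn out
  ...TT
  ...FT
  F..FT
  F....
  .....
Step 4: 3 trees catch fire, 4 burn out
  ...FT
  ....F
  ....F
  .....
  .....
Step 5: 1 trees catch fire, 3 burn out
  ....F
  .....
  .....
  .....
  .....
Step 6: 0 trees catch fire, 1 burn out
  .....
  .....
  .....
  .....
  .....

.....
.....
.....
.....
.....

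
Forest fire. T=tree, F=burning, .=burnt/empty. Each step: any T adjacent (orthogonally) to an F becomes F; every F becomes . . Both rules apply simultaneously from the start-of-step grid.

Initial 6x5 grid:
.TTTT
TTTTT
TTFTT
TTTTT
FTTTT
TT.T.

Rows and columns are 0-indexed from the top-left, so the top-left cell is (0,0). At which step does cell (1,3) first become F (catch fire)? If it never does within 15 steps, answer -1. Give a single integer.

Step 1: cell (1,3)='T' (+7 fires, +2 burnt)
Step 2: cell (1,3)='F' (+9 fires, +7 burnt)
  -> target ignites at step 2
Step 3: cell (1,3)='.' (+6 fires, +9 burnt)
Step 4: cell (1,3)='.' (+3 fires, +6 burnt)
Step 5: cell (1,3)='.' (+0 fires, +3 burnt)
  fire out at step 5

2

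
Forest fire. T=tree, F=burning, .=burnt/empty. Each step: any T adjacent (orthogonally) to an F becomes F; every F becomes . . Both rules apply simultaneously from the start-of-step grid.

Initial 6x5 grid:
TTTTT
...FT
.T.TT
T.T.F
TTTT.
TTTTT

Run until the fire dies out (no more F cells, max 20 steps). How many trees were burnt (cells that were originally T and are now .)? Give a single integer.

Step 1: +4 fires, +2 burnt (F count now 4)
Step 2: +2 fires, +4 burnt (F count now 2)
Step 3: +1 fires, +2 burnt (F count now 1)
Step 4: +1 fires, +1 burnt (F count now 1)
Step 5: +0 fires, +1 burnt (F count now 0)
Fire out after step 5
Initially T: 20, now '.': 18
Total burnt (originally-T cells now '.'): 8

Answer: 8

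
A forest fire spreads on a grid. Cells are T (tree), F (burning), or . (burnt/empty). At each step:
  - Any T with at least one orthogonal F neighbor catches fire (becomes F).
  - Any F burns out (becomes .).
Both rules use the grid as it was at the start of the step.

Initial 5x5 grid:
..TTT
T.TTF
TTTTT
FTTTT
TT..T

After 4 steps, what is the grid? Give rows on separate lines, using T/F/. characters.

Step 1: 6 trees catch fire, 2 burn out
  ..TTF
  T.TF.
  FTTTF
  .FTTT
  FT..T
Step 2: 8 trees catch fire, 6 burn out
  ..TF.
  F.F..
  .FTF.
  ..FTF
  .F..T
Step 3: 4 trees catch fire, 8 burn out
  ..F..
  .....
  ..F..
  ...F.
  ....F
Step 4: 0 trees catch fire, 4 burn out
  .....
  .....
  .....
  .....
  .....

.....
.....
.....
.....
.....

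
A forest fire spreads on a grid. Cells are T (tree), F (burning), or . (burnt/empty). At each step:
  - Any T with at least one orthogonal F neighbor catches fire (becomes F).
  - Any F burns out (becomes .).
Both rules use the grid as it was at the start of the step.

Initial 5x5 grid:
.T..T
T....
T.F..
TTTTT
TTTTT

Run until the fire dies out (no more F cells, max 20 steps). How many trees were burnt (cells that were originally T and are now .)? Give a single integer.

Answer: 12

Derivation:
Step 1: +1 fires, +1 burnt (F count now 1)
Step 2: +3 fires, +1 burnt (F count now 3)
Step 3: +4 fires, +3 burnt (F count now 4)
Step 4: +3 fires, +4 burnt (F count now 3)
Step 5: +1 fires, +3 burnt (F count now 1)
Step 6: +0 fires, +1 burnt (F count now 0)
Fire out after step 6
Initially T: 14, now '.': 23
Total burnt (originally-T cells now '.'): 12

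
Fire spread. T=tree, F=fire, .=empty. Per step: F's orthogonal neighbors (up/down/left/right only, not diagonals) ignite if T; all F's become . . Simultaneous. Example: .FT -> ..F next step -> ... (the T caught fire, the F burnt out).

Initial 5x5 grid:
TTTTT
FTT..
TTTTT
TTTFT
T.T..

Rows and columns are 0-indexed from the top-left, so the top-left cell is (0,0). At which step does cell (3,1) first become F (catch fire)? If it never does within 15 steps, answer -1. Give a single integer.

Step 1: cell (3,1)='T' (+6 fires, +2 burnt)
Step 2: cell (3,1)='F' (+8 fires, +6 burnt)
  -> target ignites at step 2
Step 3: cell (3,1)='.' (+2 fires, +8 burnt)
Step 4: cell (3,1)='.' (+1 fires, +2 burnt)
Step 5: cell (3,1)='.' (+1 fires, +1 burnt)
Step 6: cell (3,1)='.' (+0 fires, +1 burnt)
  fire out at step 6

2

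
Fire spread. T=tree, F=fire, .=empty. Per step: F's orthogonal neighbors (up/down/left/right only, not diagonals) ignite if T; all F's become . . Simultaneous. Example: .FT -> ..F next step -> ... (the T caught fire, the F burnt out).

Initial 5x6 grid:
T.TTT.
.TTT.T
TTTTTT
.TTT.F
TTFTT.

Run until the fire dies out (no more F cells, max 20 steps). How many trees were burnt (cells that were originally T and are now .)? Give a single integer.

Step 1: +4 fires, +2 burnt (F count now 4)
Step 2: +7 fires, +4 burnt (F count now 7)
Step 3: +3 fires, +7 burnt (F count now 3)
Step 4: +4 fires, +3 burnt (F count now 4)
Step 5: +1 fires, +4 burnt (F count now 1)
Step 6: +1 fires, +1 burnt (F count now 1)
Step 7: +0 fires, +1 burnt (F count now 0)
Fire out after step 7
Initially T: 21, now '.': 29
Total burnt (originally-T cells now '.'): 20

Answer: 20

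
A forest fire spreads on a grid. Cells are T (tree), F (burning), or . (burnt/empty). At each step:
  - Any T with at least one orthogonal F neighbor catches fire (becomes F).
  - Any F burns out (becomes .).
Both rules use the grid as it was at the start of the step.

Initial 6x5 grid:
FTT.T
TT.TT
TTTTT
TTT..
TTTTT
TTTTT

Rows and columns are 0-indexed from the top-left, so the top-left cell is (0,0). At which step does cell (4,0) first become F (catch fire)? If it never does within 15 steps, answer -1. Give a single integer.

Step 1: cell (4,0)='T' (+2 fires, +1 burnt)
Step 2: cell (4,0)='T' (+3 fires, +2 burnt)
Step 3: cell (4,0)='T' (+2 fires, +3 burnt)
Step 4: cell (4,0)='F' (+3 fires, +2 burnt)
  -> target ignites at step 4
Step 5: cell (4,0)='.' (+4 fires, +3 burnt)
Step 6: cell (4,0)='.' (+4 fires, +4 burnt)
Step 7: cell (4,0)='.' (+3 fires, +4 burnt)
Step 8: cell (4,0)='.' (+3 fires, +3 burnt)
Step 9: cell (4,0)='.' (+1 fires, +3 burnt)
Step 10: cell (4,0)='.' (+0 fires, +1 burnt)
  fire out at step 10

4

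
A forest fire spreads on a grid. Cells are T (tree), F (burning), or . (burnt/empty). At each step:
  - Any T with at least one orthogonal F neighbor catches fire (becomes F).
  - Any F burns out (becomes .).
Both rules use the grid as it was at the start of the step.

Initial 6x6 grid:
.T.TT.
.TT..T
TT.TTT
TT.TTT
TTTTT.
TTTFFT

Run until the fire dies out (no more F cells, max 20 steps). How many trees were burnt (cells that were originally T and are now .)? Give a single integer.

Answer: 23

Derivation:
Step 1: +4 fires, +2 burnt (F count now 4)
Step 2: +4 fires, +4 burnt (F count now 4)
Step 3: +5 fires, +4 burnt (F count now 5)
Step 4: +3 fires, +5 burnt (F count now 3)
Step 5: +3 fires, +3 burnt (F count now 3)
Step 6: +2 fires, +3 burnt (F count now 2)
Step 7: +2 fires, +2 burnt (F count now 2)
Step 8: +0 fires, +2 burnt (F count now 0)
Fire out after step 8
Initially T: 25, now '.': 34
Total burnt (originally-T cells now '.'): 23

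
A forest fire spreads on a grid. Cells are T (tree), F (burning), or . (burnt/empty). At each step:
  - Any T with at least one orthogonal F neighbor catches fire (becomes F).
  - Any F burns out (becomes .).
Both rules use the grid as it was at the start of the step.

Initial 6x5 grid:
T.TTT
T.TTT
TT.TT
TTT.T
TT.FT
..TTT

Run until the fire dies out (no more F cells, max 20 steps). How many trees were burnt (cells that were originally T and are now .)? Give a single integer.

Answer: 13

Derivation:
Step 1: +2 fires, +1 burnt (F count now 2)
Step 2: +3 fires, +2 burnt (F count now 3)
Step 3: +1 fires, +3 burnt (F count now 1)
Step 4: +2 fires, +1 burnt (F count now 2)
Step 5: +2 fires, +2 burnt (F count now 2)
Step 6: +2 fires, +2 burnt (F count now 2)
Step 7: +1 fires, +2 burnt (F count now 1)
Step 8: +0 fires, +1 burnt (F count now 0)
Fire out after step 8
Initially T: 22, now '.': 21
Total burnt (originally-T cells now '.'): 13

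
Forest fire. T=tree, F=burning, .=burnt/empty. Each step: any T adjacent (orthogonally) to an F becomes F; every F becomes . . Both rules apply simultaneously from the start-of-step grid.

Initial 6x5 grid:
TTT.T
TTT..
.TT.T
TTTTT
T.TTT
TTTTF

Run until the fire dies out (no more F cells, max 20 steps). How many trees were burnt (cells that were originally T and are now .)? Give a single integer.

Answer: 22

Derivation:
Step 1: +2 fires, +1 burnt (F count now 2)
Step 2: +3 fires, +2 burnt (F count now 3)
Step 3: +4 fires, +3 burnt (F count now 4)
Step 4: +2 fires, +4 burnt (F count now 2)
Step 5: +3 fires, +2 burnt (F count now 3)
Step 6: +3 fires, +3 burnt (F count now 3)
Step 7: +2 fires, +3 burnt (F count now 2)
Step 8: +2 fires, +2 burnt (F count now 2)
Step 9: +1 fires, +2 burnt (F count now 1)
Step 10: +0 fires, +1 burnt (F count now 0)
Fire out after step 10
Initially T: 23, now '.': 29
Total burnt (originally-T cells now '.'): 22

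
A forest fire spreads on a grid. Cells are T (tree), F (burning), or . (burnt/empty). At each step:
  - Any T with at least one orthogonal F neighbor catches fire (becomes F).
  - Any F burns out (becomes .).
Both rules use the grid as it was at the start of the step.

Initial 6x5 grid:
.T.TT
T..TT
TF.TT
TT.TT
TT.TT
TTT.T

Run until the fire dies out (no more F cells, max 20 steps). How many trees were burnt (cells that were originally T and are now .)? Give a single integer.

Step 1: +2 fires, +1 burnt (F count now 2)
Step 2: +3 fires, +2 burnt (F count now 3)
Step 3: +2 fires, +3 burnt (F count now 2)
Step 4: +2 fires, +2 burnt (F count now 2)
Step 5: +0 fires, +2 burnt (F count now 0)
Fire out after step 5
Initially T: 21, now '.': 18
Total burnt (originally-T cells now '.'): 9

Answer: 9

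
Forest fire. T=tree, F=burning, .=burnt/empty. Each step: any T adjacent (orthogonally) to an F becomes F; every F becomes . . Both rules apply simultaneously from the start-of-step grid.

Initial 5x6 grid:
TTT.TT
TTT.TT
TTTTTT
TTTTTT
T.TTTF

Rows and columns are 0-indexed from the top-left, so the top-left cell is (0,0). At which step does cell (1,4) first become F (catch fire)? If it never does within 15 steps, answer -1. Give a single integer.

Step 1: cell (1,4)='T' (+2 fires, +1 burnt)
Step 2: cell (1,4)='T' (+3 fires, +2 burnt)
Step 3: cell (1,4)='T' (+4 fires, +3 burnt)
Step 4: cell (1,4)='F' (+4 fires, +4 burnt)
  -> target ignites at step 4
Step 5: cell (1,4)='.' (+3 fires, +4 burnt)
Step 6: cell (1,4)='.' (+3 fires, +3 burnt)
Step 7: cell (1,4)='.' (+4 fires, +3 burnt)
Step 8: cell (1,4)='.' (+2 fires, +4 burnt)
Step 9: cell (1,4)='.' (+1 fires, +2 burnt)
Step 10: cell (1,4)='.' (+0 fires, +1 burnt)
  fire out at step 10

4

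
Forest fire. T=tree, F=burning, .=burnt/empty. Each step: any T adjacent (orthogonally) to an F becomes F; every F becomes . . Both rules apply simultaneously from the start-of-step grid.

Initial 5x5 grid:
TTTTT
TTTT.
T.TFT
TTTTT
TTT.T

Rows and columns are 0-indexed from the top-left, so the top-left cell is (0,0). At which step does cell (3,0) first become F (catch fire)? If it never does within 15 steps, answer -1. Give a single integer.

Step 1: cell (3,0)='T' (+4 fires, +1 burnt)
Step 2: cell (3,0)='T' (+4 fires, +4 burnt)
Step 3: cell (3,0)='T' (+6 fires, +4 burnt)
Step 4: cell (3,0)='F' (+4 fires, +6 burnt)
  -> target ignites at step 4
Step 5: cell (3,0)='.' (+3 fires, +4 burnt)
Step 6: cell (3,0)='.' (+0 fires, +3 burnt)
  fire out at step 6

4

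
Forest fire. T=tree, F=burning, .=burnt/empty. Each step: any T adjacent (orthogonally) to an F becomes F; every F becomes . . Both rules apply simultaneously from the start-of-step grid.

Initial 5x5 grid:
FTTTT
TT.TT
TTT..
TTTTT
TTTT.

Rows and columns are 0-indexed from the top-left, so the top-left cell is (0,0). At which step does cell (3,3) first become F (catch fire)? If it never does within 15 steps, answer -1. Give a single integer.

Step 1: cell (3,3)='T' (+2 fires, +1 burnt)
Step 2: cell (3,3)='T' (+3 fires, +2 burnt)
Step 3: cell (3,3)='T' (+3 fires, +3 burnt)
Step 4: cell (3,3)='T' (+5 fires, +3 burnt)
Step 5: cell (3,3)='T' (+3 fires, +5 burnt)
Step 6: cell (3,3)='F' (+2 fires, +3 burnt)
  -> target ignites at step 6
Step 7: cell (3,3)='.' (+2 fires, +2 burnt)
Step 8: cell (3,3)='.' (+0 fires, +2 burnt)
  fire out at step 8

6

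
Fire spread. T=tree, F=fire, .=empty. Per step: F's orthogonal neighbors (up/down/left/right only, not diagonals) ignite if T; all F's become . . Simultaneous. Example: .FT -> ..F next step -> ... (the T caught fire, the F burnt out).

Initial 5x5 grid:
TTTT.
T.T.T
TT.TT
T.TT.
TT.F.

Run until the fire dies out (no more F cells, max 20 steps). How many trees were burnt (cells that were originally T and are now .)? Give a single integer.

Step 1: +1 fires, +1 burnt (F count now 1)
Step 2: +2 fires, +1 burnt (F count now 2)
Step 3: +1 fires, +2 burnt (F count now 1)
Step 4: +1 fires, +1 burnt (F count now 1)
Step 5: +0 fires, +1 burnt (F count now 0)
Fire out after step 5
Initially T: 16, now '.': 14
Total burnt (originally-T cells now '.'): 5

Answer: 5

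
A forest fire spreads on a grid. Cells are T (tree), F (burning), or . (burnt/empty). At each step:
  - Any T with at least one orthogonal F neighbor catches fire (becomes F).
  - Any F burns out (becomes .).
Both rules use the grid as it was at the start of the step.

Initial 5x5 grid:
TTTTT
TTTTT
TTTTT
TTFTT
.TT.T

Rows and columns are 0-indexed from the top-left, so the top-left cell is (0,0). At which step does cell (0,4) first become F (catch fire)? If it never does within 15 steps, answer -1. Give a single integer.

Step 1: cell (0,4)='T' (+4 fires, +1 burnt)
Step 2: cell (0,4)='T' (+6 fires, +4 burnt)
Step 3: cell (0,4)='T' (+6 fires, +6 burnt)
Step 4: cell (0,4)='T' (+4 fires, +6 burnt)
Step 5: cell (0,4)='F' (+2 fires, +4 burnt)
  -> target ignites at step 5
Step 6: cell (0,4)='.' (+0 fires, +2 burnt)
  fire out at step 6

5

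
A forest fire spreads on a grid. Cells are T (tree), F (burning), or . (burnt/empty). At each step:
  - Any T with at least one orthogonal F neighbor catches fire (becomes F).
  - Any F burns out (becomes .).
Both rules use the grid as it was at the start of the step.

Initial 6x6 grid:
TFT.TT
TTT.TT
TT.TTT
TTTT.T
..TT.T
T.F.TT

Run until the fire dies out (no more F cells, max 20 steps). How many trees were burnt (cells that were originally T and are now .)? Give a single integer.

Step 1: +4 fires, +2 burnt (F count now 4)
Step 2: +5 fires, +4 burnt (F count now 5)
Step 3: +3 fires, +5 burnt (F count now 3)
Step 4: +2 fires, +3 burnt (F count now 2)
Step 5: +1 fires, +2 burnt (F count now 1)
Step 6: +2 fires, +1 burnt (F count now 2)
Step 7: +3 fires, +2 burnt (F count now 3)
Step 8: +2 fires, +3 burnt (F count now 2)
Step 9: +1 fires, +2 burnt (F count now 1)
Step 10: +1 fires, +1 burnt (F count now 1)
Step 11: +0 fires, +1 burnt (F count now 0)
Fire out after step 11
Initially T: 25, now '.': 35
Total burnt (originally-T cells now '.'): 24

Answer: 24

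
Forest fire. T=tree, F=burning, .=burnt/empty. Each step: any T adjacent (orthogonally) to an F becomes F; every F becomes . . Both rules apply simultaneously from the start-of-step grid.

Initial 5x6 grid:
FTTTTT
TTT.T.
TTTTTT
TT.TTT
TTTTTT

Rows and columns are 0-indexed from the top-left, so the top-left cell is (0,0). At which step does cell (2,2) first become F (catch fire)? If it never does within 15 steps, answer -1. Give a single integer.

Step 1: cell (2,2)='T' (+2 fires, +1 burnt)
Step 2: cell (2,2)='T' (+3 fires, +2 burnt)
Step 3: cell (2,2)='T' (+4 fires, +3 burnt)
Step 4: cell (2,2)='F' (+4 fires, +4 burnt)
  -> target ignites at step 4
Step 5: cell (2,2)='.' (+4 fires, +4 burnt)
Step 6: cell (2,2)='.' (+3 fires, +4 burnt)
Step 7: cell (2,2)='.' (+3 fires, +3 burnt)
Step 8: cell (2,2)='.' (+2 fires, +3 burnt)
Step 9: cell (2,2)='.' (+1 fires, +2 burnt)
Step 10: cell (2,2)='.' (+0 fires, +1 burnt)
  fire out at step 10

4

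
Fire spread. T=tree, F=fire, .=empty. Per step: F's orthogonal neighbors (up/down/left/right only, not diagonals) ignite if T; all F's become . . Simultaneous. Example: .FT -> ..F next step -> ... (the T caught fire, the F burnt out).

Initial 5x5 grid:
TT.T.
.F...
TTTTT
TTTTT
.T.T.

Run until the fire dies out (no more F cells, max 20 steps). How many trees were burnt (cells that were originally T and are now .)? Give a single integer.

Answer: 14

Derivation:
Step 1: +2 fires, +1 burnt (F count now 2)
Step 2: +4 fires, +2 burnt (F count now 4)
Step 3: +4 fires, +4 burnt (F count now 4)
Step 4: +2 fires, +4 burnt (F count now 2)
Step 5: +2 fires, +2 burnt (F count now 2)
Step 6: +0 fires, +2 burnt (F count now 0)
Fire out after step 6
Initially T: 15, now '.': 24
Total burnt (originally-T cells now '.'): 14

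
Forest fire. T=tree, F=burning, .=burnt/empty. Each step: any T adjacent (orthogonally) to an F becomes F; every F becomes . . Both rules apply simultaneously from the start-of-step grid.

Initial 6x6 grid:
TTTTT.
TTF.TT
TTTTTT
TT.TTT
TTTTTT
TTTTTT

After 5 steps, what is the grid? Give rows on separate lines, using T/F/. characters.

Step 1: 3 trees catch fire, 1 burn out
  TTFTT.
  TF..TT
  TTFTTT
  TT.TTT
  TTTTTT
  TTTTTT
Step 2: 5 trees catch fire, 3 burn out
  TF.FT.
  F...TT
  TF.FTT
  TT.TTT
  TTTTTT
  TTTTTT
Step 3: 6 trees catch fire, 5 burn out
  F...F.
  ....TT
  F...FT
  TF.FTT
  TTTTTT
  TTTTTT
Step 4: 6 trees catch fire, 6 burn out
  ......
  ....FT
  .....F
  F...FT
  TFTFTT
  TTTTTT
Step 5: 7 trees catch fire, 6 burn out
  ......
  .....F
  ......
  .....F
  F.F.FT
  TFTFTT

......
.....F
......
.....F
F.F.FT
TFTFTT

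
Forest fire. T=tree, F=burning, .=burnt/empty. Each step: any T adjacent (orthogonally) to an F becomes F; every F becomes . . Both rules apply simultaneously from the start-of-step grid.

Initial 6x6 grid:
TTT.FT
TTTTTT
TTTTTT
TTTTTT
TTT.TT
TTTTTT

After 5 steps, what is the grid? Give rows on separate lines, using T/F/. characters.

Step 1: 2 trees catch fire, 1 burn out
  TTT..F
  TTTTFT
  TTTTTT
  TTTTTT
  TTT.TT
  TTTTTT
Step 2: 3 trees catch fire, 2 burn out
  TTT...
  TTTF.F
  TTTTFT
  TTTTTT
  TTT.TT
  TTTTTT
Step 3: 4 trees catch fire, 3 burn out
  TTT...
  TTF...
  TTTF.F
  TTTTFT
  TTT.TT
  TTTTTT
Step 4: 6 trees catch fire, 4 burn out
  TTF...
  TF....
  TTF...
  TTTF.F
  TTT.FT
  TTTTTT
Step 5: 6 trees catch fire, 6 burn out
  TF....
  F.....
  TF....
  TTF...
  TTT..F
  TTTTFT

TF....
F.....
TF....
TTF...
TTT..F
TTTTFT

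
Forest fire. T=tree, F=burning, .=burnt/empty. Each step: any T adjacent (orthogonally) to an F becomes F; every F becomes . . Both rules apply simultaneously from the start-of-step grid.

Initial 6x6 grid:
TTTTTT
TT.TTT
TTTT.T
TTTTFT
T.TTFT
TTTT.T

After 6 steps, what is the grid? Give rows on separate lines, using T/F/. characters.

Step 1: 4 trees catch fire, 2 burn out
  TTTTTT
  TT.TTT
  TTTT.T
  TTTF.F
  T.TF.F
  TTTT.T
Step 2: 6 trees catch fire, 4 burn out
  TTTTTT
  TT.TTT
  TTTF.F
  TTF...
  T.F...
  TTTF.F
Step 3: 5 trees catch fire, 6 burn out
  TTTTTT
  TT.FTF
  TTF...
  TF....
  T.....
  TTF...
Step 4: 6 trees catch fire, 5 burn out
  TTTFTF
  TT..F.
  TF....
  F.....
  T.....
  TF....
Step 5: 6 trees catch fire, 6 burn out
  TTF.F.
  TF....
  F.....
  ......
  F.....
  F.....
Step 6: 2 trees catch fire, 6 burn out
  TF....
  F.....
  ......
  ......
  ......
  ......

TF....
F.....
......
......
......
......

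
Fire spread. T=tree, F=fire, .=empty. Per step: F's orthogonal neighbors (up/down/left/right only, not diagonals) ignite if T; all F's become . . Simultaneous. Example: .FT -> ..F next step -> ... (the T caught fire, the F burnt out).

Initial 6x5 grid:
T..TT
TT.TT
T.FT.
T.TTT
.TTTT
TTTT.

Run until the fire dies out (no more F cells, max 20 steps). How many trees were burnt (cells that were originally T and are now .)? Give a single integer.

Answer: 16

Derivation:
Step 1: +2 fires, +1 burnt (F count now 2)
Step 2: +3 fires, +2 burnt (F count now 3)
Step 3: +6 fires, +3 burnt (F count now 6)
Step 4: +4 fires, +6 burnt (F count now 4)
Step 5: +1 fires, +4 burnt (F count now 1)
Step 6: +0 fires, +1 burnt (F count now 0)
Fire out after step 6
Initially T: 21, now '.': 25
Total burnt (originally-T cells now '.'): 16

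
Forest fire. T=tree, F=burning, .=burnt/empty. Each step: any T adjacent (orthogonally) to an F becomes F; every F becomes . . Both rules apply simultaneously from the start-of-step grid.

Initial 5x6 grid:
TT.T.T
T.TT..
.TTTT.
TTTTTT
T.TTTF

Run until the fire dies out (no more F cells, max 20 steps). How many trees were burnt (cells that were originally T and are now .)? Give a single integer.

Answer: 17

Derivation:
Step 1: +2 fires, +1 burnt (F count now 2)
Step 2: +2 fires, +2 burnt (F count now 2)
Step 3: +3 fires, +2 burnt (F count now 3)
Step 4: +2 fires, +3 burnt (F count now 2)
Step 5: +3 fires, +2 burnt (F count now 3)
Step 6: +4 fires, +3 burnt (F count now 4)
Step 7: +1 fires, +4 burnt (F count now 1)
Step 8: +0 fires, +1 burnt (F count now 0)
Fire out after step 8
Initially T: 21, now '.': 26
Total burnt (originally-T cells now '.'): 17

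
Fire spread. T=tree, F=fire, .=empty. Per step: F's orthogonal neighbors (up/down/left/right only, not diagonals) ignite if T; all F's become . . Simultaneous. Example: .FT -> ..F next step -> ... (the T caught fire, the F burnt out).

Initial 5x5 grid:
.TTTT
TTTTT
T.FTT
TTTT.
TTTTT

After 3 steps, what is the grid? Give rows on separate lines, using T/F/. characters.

Step 1: 3 trees catch fire, 1 burn out
  .TTTT
  TTFTT
  T..FT
  TTFT.
  TTTTT
Step 2: 7 trees catch fire, 3 burn out
  .TFTT
  TF.FT
  T...F
  TF.F.
  TTFTT
Step 3: 7 trees catch fire, 7 burn out
  .F.FT
  F...F
  T....
  F....
  TF.FT

.F.FT
F...F
T....
F....
TF.FT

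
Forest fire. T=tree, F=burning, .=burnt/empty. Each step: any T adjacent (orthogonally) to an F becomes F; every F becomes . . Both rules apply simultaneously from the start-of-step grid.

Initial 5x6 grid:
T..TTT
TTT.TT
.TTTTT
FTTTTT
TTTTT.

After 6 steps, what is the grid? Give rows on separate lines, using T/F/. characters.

Step 1: 2 trees catch fire, 1 burn out
  T..TTT
  TTT.TT
  .TTTTT
  .FTTTT
  FTTTT.
Step 2: 3 trees catch fire, 2 burn out
  T..TTT
  TTT.TT
  .FTTTT
  ..FTTT
  .FTTT.
Step 3: 4 trees catch fire, 3 burn out
  T..TTT
  TFT.TT
  ..FTTT
  ...FTT
  ..FTT.
Step 4: 5 trees catch fire, 4 burn out
  T..TTT
  F.F.TT
  ...FTT
  ....FT
  ...FT.
Step 5: 4 trees catch fire, 5 burn out
  F..TTT
  ....TT
  ....FT
  .....F
  ....F.
Step 6: 2 trees catch fire, 4 burn out
  ...TTT
  ....FT
  .....F
  ......
  ......

...TTT
....FT
.....F
......
......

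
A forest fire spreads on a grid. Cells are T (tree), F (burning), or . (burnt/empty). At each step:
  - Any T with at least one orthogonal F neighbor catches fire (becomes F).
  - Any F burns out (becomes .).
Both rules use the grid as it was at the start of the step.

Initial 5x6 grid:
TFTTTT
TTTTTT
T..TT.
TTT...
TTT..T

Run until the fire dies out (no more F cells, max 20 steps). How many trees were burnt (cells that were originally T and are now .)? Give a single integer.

Answer: 20

Derivation:
Step 1: +3 fires, +1 burnt (F count now 3)
Step 2: +3 fires, +3 burnt (F count now 3)
Step 3: +3 fires, +3 burnt (F count now 3)
Step 4: +4 fires, +3 burnt (F count now 4)
Step 5: +4 fires, +4 burnt (F count now 4)
Step 6: +2 fires, +4 burnt (F count now 2)
Step 7: +1 fires, +2 burnt (F count now 1)
Step 8: +0 fires, +1 burnt (F count now 0)
Fire out after step 8
Initially T: 21, now '.': 29
Total burnt (originally-T cells now '.'): 20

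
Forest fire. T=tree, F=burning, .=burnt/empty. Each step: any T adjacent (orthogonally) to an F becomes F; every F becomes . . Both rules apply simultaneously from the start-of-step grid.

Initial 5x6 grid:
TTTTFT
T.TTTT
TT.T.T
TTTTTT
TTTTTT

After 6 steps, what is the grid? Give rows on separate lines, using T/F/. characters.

Step 1: 3 trees catch fire, 1 burn out
  TTTF.F
  T.TTFT
  TT.T.T
  TTTTTT
  TTTTTT
Step 2: 3 trees catch fire, 3 burn out
  TTF...
  T.TF.F
  TT.T.T
  TTTTTT
  TTTTTT
Step 3: 4 trees catch fire, 3 burn out
  TF....
  T.F...
  TT.F.F
  TTTTTT
  TTTTTT
Step 4: 3 trees catch fire, 4 burn out
  F.....
  T.....
  TT....
  TTTFTF
  TTTTTT
Step 5: 5 trees catch fire, 3 burn out
  ......
  F.....
  TT....
  TTF.F.
  TTTFTF
Step 6: 4 trees catch fire, 5 burn out
  ......
  ......
  FT....
  TF....
  TTF.F.

......
......
FT....
TF....
TTF.F.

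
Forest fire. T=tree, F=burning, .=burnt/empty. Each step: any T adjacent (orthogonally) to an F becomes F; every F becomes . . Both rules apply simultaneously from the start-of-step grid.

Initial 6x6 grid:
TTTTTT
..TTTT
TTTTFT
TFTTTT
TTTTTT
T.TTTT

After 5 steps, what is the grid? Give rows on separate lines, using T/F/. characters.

Step 1: 8 trees catch fire, 2 burn out
  TTTTTT
  ..TTFT
  TFTF.F
  F.FTFT
  TFTTTT
  T.TTTT
Step 2: 10 trees catch fire, 8 burn out
  TTTTFT
  ..TF.F
  F.F...
  ...F.F
  F.FTFT
  T.TTTT
Step 3: 8 trees catch fire, 10 burn out
  TTTF.F
  ..F...
  ......
  ......
  ...F.F
  F.FTFT
Step 4: 3 trees catch fire, 8 burn out
  TTF...
  ......
  ......
  ......
  ......
  ...F.F
Step 5: 1 trees catch fire, 3 burn out
  TF....
  ......
  ......
  ......
  ......
  ......

TF....
......
......
......
......
......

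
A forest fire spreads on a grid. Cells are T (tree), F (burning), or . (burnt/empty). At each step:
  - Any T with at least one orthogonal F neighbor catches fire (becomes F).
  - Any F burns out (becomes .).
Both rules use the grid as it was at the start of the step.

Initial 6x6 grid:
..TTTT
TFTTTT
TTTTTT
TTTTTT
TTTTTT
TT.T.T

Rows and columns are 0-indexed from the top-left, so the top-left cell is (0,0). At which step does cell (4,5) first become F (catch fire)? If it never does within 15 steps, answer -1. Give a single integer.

Step 1: cell (4,5)='T' (+3 fires, +1 burnt)
Step 2: cell (4,5)='T' (+5 fires, +3 burnt)
Step 3: cell (4,5)='T' (+6 fires, +5 burnt)
Step 4: cell (4,5)='T' (+7 fires, +6 burnt)
Step 5: cell (4,5)='T' (+5 fires, +7 burnt)
Step 6: cell (4,5)='T' (+3 fires, +5 burnt)
Step 7: cell (4,5)='F' (+1 fires, +3 burnt)
  -> target ignites at step 7
Step 8: cell (4,5)='.' (+1 fires, +1 burnt)
Step 9: cell (4,5)='.' (+0 fires, +1 burnt)
  fire out at step 9

7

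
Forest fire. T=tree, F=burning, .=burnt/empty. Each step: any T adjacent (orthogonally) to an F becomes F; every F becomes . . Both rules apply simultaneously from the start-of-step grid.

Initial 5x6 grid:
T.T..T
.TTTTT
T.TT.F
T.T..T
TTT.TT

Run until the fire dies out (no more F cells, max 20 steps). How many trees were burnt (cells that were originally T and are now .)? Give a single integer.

Answer: 18

Derivation:
Step 1: +2 fires, +1 burnt (F count now 2)
Step 2: +3 fires, +2 burnt (F count now 3)
Step 3: +2 fires, +3 burnt (F count now 2)
Step 4: +2 fires, +2 burnt (F count now 2)
Step 5: +3 fires, +2 burnt (F count now 3)
Step 6: +1 fires, +3 burnt (F count now 1)
Step 7: +1 fires, +1 burnt (F count now 1)
Step 8: +1 fires, +1 burnt (F count now 1)
Step 9: +1 fires, +1 burnt (F count now 1)
Step 10: +1 fires, +1 burnt (F count now 1)
Step 11: +1 fires, +1 burnt (F count now 1)
Step 12: +0 fires, +1 burnt (F count now 0)
Fire out after step 12
Initially T: 19, now '.': 29
Total burnt (originally-T cells now '.'): 18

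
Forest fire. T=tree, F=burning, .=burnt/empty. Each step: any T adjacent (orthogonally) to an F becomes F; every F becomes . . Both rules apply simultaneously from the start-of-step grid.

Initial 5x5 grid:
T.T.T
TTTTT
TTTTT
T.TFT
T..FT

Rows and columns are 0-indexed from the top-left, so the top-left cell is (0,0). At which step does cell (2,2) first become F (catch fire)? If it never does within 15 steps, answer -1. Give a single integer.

Step 1: cell (2,2)='T' (+4 fires, +2 burnt)
Step 2: cell (2,2)='F' (+3 fires, +4 burnt)
  -> target ignites at step 2
Step 3: cell (2,2)='.' (+3 fires, +3 burnt)
Step 4: cell (2,2)='.' (+4 fires, +3 burnt)
Step 5: cell (2,2)='.' (+2 fires, +4 burnt)
Step 6: cell (2,2)='.' (+2 fires, +2 burnt)
Step 7: cell (2,2)='.' (+0 fires, +2 burnt)
  fire out at step 7

2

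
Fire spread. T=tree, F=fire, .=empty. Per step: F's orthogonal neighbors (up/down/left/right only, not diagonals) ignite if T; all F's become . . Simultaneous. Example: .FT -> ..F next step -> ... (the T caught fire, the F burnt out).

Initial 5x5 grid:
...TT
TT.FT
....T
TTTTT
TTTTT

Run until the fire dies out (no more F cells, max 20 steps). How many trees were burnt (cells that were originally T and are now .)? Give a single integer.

Answer: 14

Derivation:
Step 1: +2 fires, +1 burnt (F count now 2)
Step 2: +2 fires, +2 burnt (F count now 2)
Step 3: +1 fires, +2 burnt (F count now 1)
Step 4: +2 fires, +1 burnt (F count now 2)
Step 5: +2 fires, +2 burnt (F count now 2)
Step 6: +2 fires, +2 burnt (F count now 2)
Step 7: +2 fires, +2 burnt (F count now 2)
Step 8: +1 fires, +2 burnt (F count now 1)
Step 9: +0 fires, +1 burnt (F count now 0)
Fire out after step 9
Initially T: 16, now '.': 23
Total burnt (originally-T cells now '.'): 14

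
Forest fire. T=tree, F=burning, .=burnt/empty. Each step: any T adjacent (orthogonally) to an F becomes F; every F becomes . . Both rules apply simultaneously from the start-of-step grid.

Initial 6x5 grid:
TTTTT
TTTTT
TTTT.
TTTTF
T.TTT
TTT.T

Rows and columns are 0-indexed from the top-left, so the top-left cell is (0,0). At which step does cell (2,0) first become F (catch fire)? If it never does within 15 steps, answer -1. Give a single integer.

Step 1: cell (2,0)='T' (+2 fires, +1 burnt)
Step 2: cell (2,0)='T' (+4 fires, +2 burnt)
Step 3: cell (2,0)='T' (+4 fires, +4 burnt)
Step 4: cell (2,0)='T' (+6 fires, +4 burnt)
Step 5: cell (2,0)='F' (+6 fires, +6 burnt)
  -> target ignites at step 5
Step 6: cell (2,0)='.' (+3 fires, +6 burnt)
Step 7: cell (2,0)='.' (+1 fires, +3 burnt)
Step 8: cell (2,0)='.' (+0 fires, +1 burnt)
  fire out at step 8

5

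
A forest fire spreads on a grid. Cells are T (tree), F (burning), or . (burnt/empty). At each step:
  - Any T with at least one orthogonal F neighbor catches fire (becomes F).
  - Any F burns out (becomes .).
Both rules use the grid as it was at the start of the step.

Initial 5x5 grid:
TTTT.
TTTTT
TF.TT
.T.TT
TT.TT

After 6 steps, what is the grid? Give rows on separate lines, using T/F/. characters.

Step 1: 3 trees catch fire, 1 burn out
  TTTT.
  TFTTT
  F..TT
  .F.TT
  TT.TT
Step 2: 4 trees catch fire, 3 burn out
  TFTT.
  F.FTT
  ...TT
  ...TT
  TF.TT
Step 3: 4 trees catch fire, 4 burn out
  F.FT.
  ...FT
  ...TT
  ...TT
  F..TT
Step 4: 3 trees catch fire, 4 burn out
  ...F.
  ....F
  ...FT
  ...TT
  ...TT
Step 5: 2 trees catch fire, 3 burn out
  .....
  .....
  ....F
  ...FT
  ...TT
Step 6: 2 trees catch fire, 2 burn out
  .....
  .....
  .....
  ....F
  ...FT

.....
.....
.....
....F
...FT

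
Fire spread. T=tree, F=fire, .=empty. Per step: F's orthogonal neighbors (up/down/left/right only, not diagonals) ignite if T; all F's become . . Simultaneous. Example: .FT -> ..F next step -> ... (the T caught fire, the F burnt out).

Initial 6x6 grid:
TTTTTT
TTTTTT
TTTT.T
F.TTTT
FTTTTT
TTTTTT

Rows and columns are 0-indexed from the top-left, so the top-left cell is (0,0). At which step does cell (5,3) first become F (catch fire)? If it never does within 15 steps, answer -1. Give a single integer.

Step 1: cell (5,3)='T' (+3 fires, +2 burnt)
Step 2: cell (5,3)='T' (+4 fires, +3 burnt)
Step 3: cell (5,3)='T' (+6 fires, +4 burnt)
Step 4: cell (5,3)='F' (+6 fires, +6 burnt)
  -> target ignites at step 4
Step 5: cell (5,3)='.' (+5 fires, +6 burnt)
Step 6: cell (5,3)='.' (+4 fires, +5 burnt)
Step 7: cell (5,3)='.' (+3 fires, +4 burnt)
Step 8: cell (5,3)='.' (+1 fires, +3 burnt)
Step 9: cell (5,3)='.' (+0 fires, +1 burnt)
  fire out at step 9

4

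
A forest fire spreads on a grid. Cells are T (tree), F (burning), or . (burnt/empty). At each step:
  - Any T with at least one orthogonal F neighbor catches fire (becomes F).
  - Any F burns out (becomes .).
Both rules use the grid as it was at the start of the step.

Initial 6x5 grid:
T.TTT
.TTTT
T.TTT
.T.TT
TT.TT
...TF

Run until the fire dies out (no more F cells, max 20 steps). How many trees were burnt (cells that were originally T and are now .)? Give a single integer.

Step 1: +2 fires, +1 burnt (F count now 2)
Step 2: +2 fires, +2 burnt (F count now 2)
Step 3: +2 fires, +2 burnt (F count now 2)
Step 4: +2 fires, +2 burnt (F count now 2)
Step 5: +3 fires, +2 burnt (F count now 3)
Step 6: +2 fires, +3 burnt (F count now 2)
Step 7: +2 fires, +2 burnt (F count now 2)
Step 8: +0 fires, +2 burnt (F count now 0)
Fire out after step 8
Initially T: 20, now '.': 25
Total burnt (originally-T cells now '.'): 15

Answer: 15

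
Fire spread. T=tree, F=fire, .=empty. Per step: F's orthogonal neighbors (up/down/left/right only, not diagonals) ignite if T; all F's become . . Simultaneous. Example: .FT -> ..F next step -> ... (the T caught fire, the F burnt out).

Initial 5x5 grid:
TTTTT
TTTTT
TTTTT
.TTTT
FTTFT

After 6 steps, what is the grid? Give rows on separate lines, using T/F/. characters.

Step 1: 4 trees catch fire, 2 burn out
  TTTTT
  TTTTT
  TTTTT
  .TTFT
  .FF.F
Step 2: 4 trees catch fire, 4 burn out
  TTTTT
  TTTTT
  TTTFT
  .FF.F
  .....
Step 3: 4 trees catch fire, 4 burn out
  TTTTT
  TTTFT
  TFF.F
  .....
  .....
Step 4: 5 trees catch fire, 4 burn out
  TTTFT
  TFF.F
  F....
  .....
  .....
Step 5: 4 trees catch fire, 5 burn out
  TFF.F
  F....
  .....
  .....
  .....
Step 6: 1 trees catch fire, 4 burn out
  F....
  .....
  .....
  .....
  .....

F....
.....
.....
.....
.....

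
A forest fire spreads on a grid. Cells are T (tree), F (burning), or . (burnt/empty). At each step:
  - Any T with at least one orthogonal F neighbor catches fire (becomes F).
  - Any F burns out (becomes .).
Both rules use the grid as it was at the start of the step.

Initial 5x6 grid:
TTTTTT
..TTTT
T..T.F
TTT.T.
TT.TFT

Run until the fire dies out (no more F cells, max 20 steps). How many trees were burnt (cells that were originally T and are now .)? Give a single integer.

Answer: 14

Derivation:
Step 1: +4 fires, +2 burnt (F count now 4)
Step 2: +2 fires, +4 burnt (F count now 2)
Step 3: +2 fires, +2 burnt (F count now 2)
Step 4: +3 fires, +2 burnt (F count now 3)
Step 5: +1 fires, +3 burnt (F count now 1)
Step 6: +1 fires, +1 burnt (F count now 1)
Step 7: +1 fires, +1 burnt (F count now 1)
Step 8: +0 fires, +1 burnt (F count now 0)
Fire out after step 8
Initially T: 20, now '.': 24
Total burnt (originally-T cells now '.'): 14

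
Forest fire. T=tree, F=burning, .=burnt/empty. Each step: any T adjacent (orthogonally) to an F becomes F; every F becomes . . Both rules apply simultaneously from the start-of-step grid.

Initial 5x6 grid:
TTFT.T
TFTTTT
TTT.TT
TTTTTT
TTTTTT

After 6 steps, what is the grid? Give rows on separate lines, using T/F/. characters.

Step 1: 5 trees catch fire, 2 burn out
  TF.F.T
  F.FTTT
  TFT.TT
  TTTTTT
  TTTTTT
Step 2: 5 trees catch fire, 5 burn out
  F....T
  ...FTT
  F.F.TT
  TFTTTT
  TTTTTT
Step 3: 4 trees catch fire, 5 burn out
  .....T
  ....FT
  ....TT
  F.FTTT
  TFTTTT
Step 4: 5 trees catch fire, 4 burn out
  .....T
  .....F
  ....FT
  ...FTT
  F.FTTT
Step 5: 4 trees catch fire, 5 burn out
  .....F
  ......
  .....F
  ....FT
  ...FTT
Step 6: 2 trees catch fire, 4 burn out
  ......
  ......
  ......
  .....F
  ....FT

......
......
......
.....F
....FT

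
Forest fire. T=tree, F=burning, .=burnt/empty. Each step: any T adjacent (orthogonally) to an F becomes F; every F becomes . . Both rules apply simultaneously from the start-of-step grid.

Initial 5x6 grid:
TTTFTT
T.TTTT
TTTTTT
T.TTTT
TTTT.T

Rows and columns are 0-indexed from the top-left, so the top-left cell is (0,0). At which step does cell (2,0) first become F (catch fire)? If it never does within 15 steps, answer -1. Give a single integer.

Step 1: cell (2,0)='T' (+3 fires, +1 burnt)
Step 2: cell (2,0)='T' (+5 fires, +3 burnt)
Step 3: cell (2,0)='T' (+5 fires, +5 burnt)
Step 4: cell (2,0)='T' (+6 fires, +5 burnt)
Step 5: cell (2,0)='F' (+3 fires, +6 burnt)
  -> target ignites at step 5
Step 6: cell (2,0)='.' (+3 fires, +3 burnt)
Step 7: cell (2,0)='.' (+1 fires, +3 burnt)
Step 8: cell (2,0)='.' (+0 fires, +1 burnt)
  fire out at step 8

5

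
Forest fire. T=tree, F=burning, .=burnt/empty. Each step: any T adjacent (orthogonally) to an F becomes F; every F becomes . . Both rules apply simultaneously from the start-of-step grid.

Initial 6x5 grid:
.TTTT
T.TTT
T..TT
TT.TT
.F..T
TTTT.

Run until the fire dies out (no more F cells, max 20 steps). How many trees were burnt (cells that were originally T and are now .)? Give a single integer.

Answer: 8

Derivation:
Step 1: +2 fires, +1 burnt (F count now 2)
Step 2: +3 fires, +2 burnt (F count now 3)
Step 3: +2 fires, +3 burnt (F count now 2)
Step 4: +1 fires, +2 burnt (F count now 1)
Step 5: +0 fires, +1 burnt (F count now 0)
Fire out after step 5
Initially T: 20, now '.': 18
Total burnt (originally-T cells now '.'): 8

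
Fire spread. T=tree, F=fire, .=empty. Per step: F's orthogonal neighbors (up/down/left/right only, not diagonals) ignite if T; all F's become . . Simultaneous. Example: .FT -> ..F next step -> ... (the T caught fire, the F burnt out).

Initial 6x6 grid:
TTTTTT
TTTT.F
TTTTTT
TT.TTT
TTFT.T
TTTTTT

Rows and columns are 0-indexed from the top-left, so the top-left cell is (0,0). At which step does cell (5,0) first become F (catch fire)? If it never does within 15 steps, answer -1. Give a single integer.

Step 1: cell (5,0)='T' (+5 fires, +2 burnt)
Step 2: cell (5,0)='T' (+8 fires, +5 burnt)
Step 3: cell (5,0)='F' (+8 fires, +8 burnt)
  -> target ignites at step 3
Step 4: cell (5,0)='.' (+6 fires, +8 burnt)
Step 5: cell (5,0)='.' (+3 fires, +6 burnt)
Step 6: cell (5,0)='.' (+1 fires, +3 burnt)
Step 7: cell (5,0)='.' (+0 fires, +1 burnt)
  fire out at step 7

3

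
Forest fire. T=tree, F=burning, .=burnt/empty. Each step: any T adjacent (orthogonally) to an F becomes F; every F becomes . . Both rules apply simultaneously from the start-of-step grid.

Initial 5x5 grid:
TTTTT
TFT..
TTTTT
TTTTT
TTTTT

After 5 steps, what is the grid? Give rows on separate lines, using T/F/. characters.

Step 1: 4 trees catch fire, 1 burn out
  TFTTT
  F.F..
  TFTTT
  TTTTT
  TTTTT
Step 2: 5 trees catch fire, 4 burn out
  F.FTT
  .....
  F.FTT
  TFTTT
  TTTTT
Step 3: 5 trees catch fire, 5 burn out
  ...FT
  .....
  ...FT
  F.FTT
  TFTTT
Step 4: 5 trees catch fire, 5 burn out
  ....F
  .....
  ....F
  ...FT
  F.FTT
Step 5: 2 trees catch fire, 5 burn out
  .....
  .....
  .....
  ....F
  ...FT

.....
.....
.....
....F
...FT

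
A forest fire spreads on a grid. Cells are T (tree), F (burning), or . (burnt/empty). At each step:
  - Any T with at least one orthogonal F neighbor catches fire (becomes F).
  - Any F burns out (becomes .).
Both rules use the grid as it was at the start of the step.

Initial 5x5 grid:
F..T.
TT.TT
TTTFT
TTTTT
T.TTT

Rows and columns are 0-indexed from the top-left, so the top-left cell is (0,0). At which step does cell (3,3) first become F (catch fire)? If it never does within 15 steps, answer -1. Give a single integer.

Step 1: cell (3,3)='F' (+5 fires, +2 burnt)
  -> target ignites at step 1
Step 2: cell (3,3)='.' (+8 fires, +5 burnt)
Step 3: cell (3,3)='.' (+4 fires, +8 burnt)
Step 4: cell (3,3)='.' (+1 fires, +4 burnt)
Step 5: cell (3,3)='.' (+0 fires, +1 burnt)
  fire out at step 5

1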